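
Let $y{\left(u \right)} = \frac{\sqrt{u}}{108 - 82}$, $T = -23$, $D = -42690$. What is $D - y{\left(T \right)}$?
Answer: $-42690 - \frac{i \sqrt{23}}{26} \approx -42690.0 - 0.18446 i$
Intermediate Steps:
$y{\left(u \right)} = \frac{\sqrt{u}}{26}$
$D - y{\left(T \right)} = -42690 - \frac{\sqrt{-23}}{26} = -42690 - \frac{i \sqrt{23}}{26}$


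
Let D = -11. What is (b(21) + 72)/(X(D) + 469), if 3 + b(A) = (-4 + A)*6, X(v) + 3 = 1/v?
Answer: 1881/5125 ≈ 0.36702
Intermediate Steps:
X(v) = -3 + 1/v
b(A) = -27 + 6*A (b(A) = -3 + (-4 + A)*6 = -3 + (-24 + 6*A) = -27 + 6*A)
(b(21) + 72)/(X(D) + 469) = ((-27 + 6*21) + 72)/((-3 + 1/(-11)) + 469) = ((-27 + 126) + 72)/((-3 - 1/11) + 469) = (99 + 72)/(-34/11 + 469) = 171/(5125/11) = 171*(11/5125) = 1881/5125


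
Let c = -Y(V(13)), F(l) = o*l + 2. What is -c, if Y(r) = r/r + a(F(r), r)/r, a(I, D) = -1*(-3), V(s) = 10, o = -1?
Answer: 13/10 ≈ 1.3000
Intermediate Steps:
F(l) = 2 - l (F(l) = -l + 2 = 2 - l)
a(I, D) = 3
Y(r) = 1 + 3/r (Y(r) = r/r + 3/r = 1 + 3/r)
c = -13/10 (c = -(3 + 10)/10 = -13/10 ≈ -1.3000)
-c = -1*(-13/10) = 13/10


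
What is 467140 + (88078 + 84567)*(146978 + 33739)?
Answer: 31200353605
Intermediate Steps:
467140 + (88078 + 84567)*(146978 + 33739) = 467140 + 172645*180717 = 467140 + 31199886465 = 31200353605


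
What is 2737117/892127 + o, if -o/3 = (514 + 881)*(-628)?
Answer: 2344673075977/892127 ≈ 2.6282e+6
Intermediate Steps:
o = 2628180 (o = -3*(514 + 881)*(-628) = -4185*(-628) = -3*(-876060) = 2628180)
2737117/892127 + o = 2737117/892127 + 2628180 = 2344673075977/892127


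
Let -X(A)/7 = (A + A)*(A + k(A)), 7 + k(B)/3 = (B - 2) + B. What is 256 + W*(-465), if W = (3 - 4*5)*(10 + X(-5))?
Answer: -34228394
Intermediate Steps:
k(B) = -27 + 6*B (k(B) = -21 + 3*((B - 2) + B) = -21 + 3*((-2 + B) + B) = -21 + 3*(-2 + 2*B) = -21 + (-6 + 6*B) = -27 + 6*B)
X(A) = -14*A*(-27 + 7*A) (X(A) = -7*(A + A)*(A + (-27 + 6*A)) = -7*2*A*(-27 + 7*A) = -14*A*(-27 + 7*A))
W = 73610 (W = (3 - 4*5)*(10 + 14*(-5)*(27 - 7*(-5))) = (3 - 20)*(10 + 14*(-5)*(27 + 35)) = -17*(10 + 14*(-5)*62) = -17*(10 - 4340) = -17*(-4330) = 73610)
256 + W*(-465) = 256 + 73610*(-465) = 256 - 34228650 = -34228394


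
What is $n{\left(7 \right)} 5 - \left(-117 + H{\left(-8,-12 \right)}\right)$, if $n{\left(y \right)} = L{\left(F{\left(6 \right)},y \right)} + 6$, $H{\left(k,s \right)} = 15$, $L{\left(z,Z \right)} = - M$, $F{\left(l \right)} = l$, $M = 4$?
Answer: $112$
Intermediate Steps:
$L{\left(z,Z \right)} = -4$ ($L{\left(z,Z \right)} = \left(-1\right) 4 = -4$)
$n{\left(y \right)} = 2$ ($n{\left(y \right)} = -4 + 6 = 2$)
$n{\left(7 \right)} 5 - \left(-117 + H{\left(-8,-12 \right)}\right) = 2 \cdot 5 + \left(117 - 15\right) = 10 + \left(117 - 15\right) = 10 + 102 = 112$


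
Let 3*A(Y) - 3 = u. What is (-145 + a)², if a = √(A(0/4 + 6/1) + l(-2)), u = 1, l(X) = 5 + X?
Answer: (435 - √39)²/9 ≈ 20426.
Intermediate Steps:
A(Y) = 4/3 (A(Y) = 1 + (⅓)*1 = 1 + ⅓ = 4/3)
a = √39/3 (a = √(4/3 + (5 - 2)) = √(4/3 + 3) = √(13/3) = √39/3 ≈ 2.0817)
(-145 + a)² = (-145 + √39/3)²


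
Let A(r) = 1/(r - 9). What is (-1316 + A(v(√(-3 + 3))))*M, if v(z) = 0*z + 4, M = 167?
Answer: -1099027/5 ≈ -2.1981e+5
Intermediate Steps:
v(z) = 4 (v(z) = 0 + 4 = 4)
A(r) = 1/(-9 + r)
(-1316 + A(v(√(-3 + 3))))*M = (-1316 + 1/(-9 + 4))*167 = (-1316 + 1/(-5))*167 = (-1316 - ⅕)*167 = -6581/5*167 = -1099027/5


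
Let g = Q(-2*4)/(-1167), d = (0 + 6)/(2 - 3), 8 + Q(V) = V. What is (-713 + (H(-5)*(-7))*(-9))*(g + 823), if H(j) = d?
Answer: -1047858587/1167 ≈ -8.9791e+5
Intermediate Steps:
Q(V) = -8 + V
d = -6 (d = 6/(-1) = 6*(-1) = -6)
g = 16/1167 (g = (-8 - 2*4)/(-1167) = (-8 - 8)*(-1/1167) = -16*(-1/1167) = 16/1167 ≈ 0.013710)
H(j) = -6
(-713 + (H(-5)*(-7))*(-9))*(g + 823) = (-713 - 6*(-7)*(-9))*(16/1167 + 823) = (-713 + 42*(-9))*(960457/1167) = (-713 - 378)*(960457/1167) = -1091*960457/1167 = -1047858587/1167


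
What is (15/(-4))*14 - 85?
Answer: -275/2 ≈ -137.50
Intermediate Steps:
(15/(-4))*14 - 85 = -¼*15*14 - 85 = -15/4*14 - 85 = -105/2 - 85 = -275/2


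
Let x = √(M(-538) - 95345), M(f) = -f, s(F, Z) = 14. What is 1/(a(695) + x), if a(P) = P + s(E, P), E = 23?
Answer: 709/597488 - I*√94807/597488 ≈ 0.0011866 - 0.00051534*I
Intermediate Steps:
x = I*√94807 (x = √(-1*(-538) - 95345) = √(538 - 95345) = √(-94807) = I*√94807 ≈ 307.91*I)
a(P) = 14 + P (a(P) = P + 14 = 14 + P)
1/(a(695) + x) = 1/((14 + 695) + I*√94807) = 1/(709 + I*√94807)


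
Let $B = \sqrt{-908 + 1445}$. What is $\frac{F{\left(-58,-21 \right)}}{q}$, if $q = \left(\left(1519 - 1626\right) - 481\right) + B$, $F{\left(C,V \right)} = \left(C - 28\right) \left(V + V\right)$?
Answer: $- \frac{707952}{115069} - \frac{1204 \sqrt{537}}{115069} \approx -6.3949$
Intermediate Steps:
$F{\left(C,V \right)} = 2 V \left(-28 + C\right)$ ($F{\left(C,V \right)} = \left(-28 + C\right) 2 V = 2 V \left(-28 + C\right)$)
$B = \sqrt{537} \approx 23.173$
$q = -588 + \sqrt{537}$ ($q = \left(\left(1519 - 1626\right) - 481\right) + \sqrt{537} = \left(-107 - 481\right) + \sqrt{537} = -588 + \sqrt{537} \approx -564.83$)
$\frac{F{\left(-58,-21 \right)}}{q} = \frac{2 \left(-21\right) \left(-28 - 58\right)}{-588 + \sqrt{537}} = \frac{2 \left(-21\right) \left(-86\right)}{-588 + \sqrt{537}} = \frac{3612}{-588 + \sqrt{537}}$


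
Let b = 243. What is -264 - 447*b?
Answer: -108885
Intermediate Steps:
-264 - 447*b = -264 - 447*243 = -264 - 108621 = -108885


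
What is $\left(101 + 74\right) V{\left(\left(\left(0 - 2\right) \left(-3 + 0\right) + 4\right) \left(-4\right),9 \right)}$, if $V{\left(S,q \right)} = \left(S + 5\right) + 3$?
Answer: $-5600$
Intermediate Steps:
$V{\left(S,q \right)} = 8 + S$ ($V{\left(S,q \right)} = \left(5 + S\right) + 3 = 8 + S$)
$\left(101 + 74\right) V{\left(\left(\left(0 - 2\right) \left(-3 + 0\right) + 4\right) \left(-4\right),9 \right)} = \left(101 + 74\right) \left(8 + \left(\left(0 - 2\right) \left(-3 + 0\right) + 4\right) \left(-4\right)\right) = 175 \left(8 + \left(\left(-2\right) \left(-3\right) + 4\right) \left(-4\right)\right) = 175 \left(8 + \left(6 + 4\right) \left(-4\right)\right) = 175 \left(8 + 10 \left(-4\right)\right) = 175 \left(8 - 40\right) = 175 \left(-32\right) = -5600$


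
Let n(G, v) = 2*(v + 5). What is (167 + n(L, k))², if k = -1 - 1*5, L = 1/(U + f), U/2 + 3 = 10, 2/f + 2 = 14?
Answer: 27225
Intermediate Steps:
f = ⅙ (f = 2/(-2 + 14) = 2/12 = 2*(1/12) = ⅙ ≈ 0.16667)
U = 14 (U = -6 + 2*10 = -6 + 20 = 14)
L = 6/85 (L = 1/(14 + ⅙) = 1/(85/6) = 6/85 ≈ 0.070588)
k = -6 (k = -1 - 5 = -6)
n(G, v) = 10 + 2*v (n(G, v) = 2*(5 + v) = 10 + 2*v)
(167 + n(L, k))² = (167 + (10 + 2*(-6)))² = (167 + (10 - 12))² = (167 - 2)² = 165² = 27225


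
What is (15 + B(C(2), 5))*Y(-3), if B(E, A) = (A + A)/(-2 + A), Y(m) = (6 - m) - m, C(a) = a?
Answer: 220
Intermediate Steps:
Y(m) = 6 - 2*m
B(E, A) = 2*A/(-2 + A) (B(E, A) = (2*A)/(-2 + A) = 2*A/(-2 + A))
(15 + B(C(2), 5))*Y(-3) = (15 + 2*5/(-2 + 5))*(6 - 2*(-3)) = (15 + 2*5/3)*(6 + 6) = (15 + 2*5*(⅓))*12 = (15 + 10/3)*12 = (55/3)*12 = 220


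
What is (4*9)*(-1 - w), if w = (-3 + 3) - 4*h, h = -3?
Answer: -468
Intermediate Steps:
w = 12 (w = (-3 + 3) - 4*(-3) = 0 + 12 = 12)
(4*9)*(-1 - w) = (4*9)*(-1 - 1*12) = 36*(-1 - 12) = 36*(-13) = -468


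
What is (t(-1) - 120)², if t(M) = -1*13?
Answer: 17689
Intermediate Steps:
t(M) = -13
(t(-1) - 120)² = (-13 - 120)² = (-133)² = 17689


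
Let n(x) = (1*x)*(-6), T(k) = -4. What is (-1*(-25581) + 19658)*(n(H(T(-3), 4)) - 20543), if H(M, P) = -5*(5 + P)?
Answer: -917130247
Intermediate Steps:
H(M, P) = -25 - 5*P
n(x) = -6*x (n(x) = x*(-6) = -6*x)
(-1*(-25581) + 19658)*(n(H(T(-3), 4)) - 20543) = (-1*(-25581) + 19658)*(-6*(-25 - 5*4) - 20543) = (25581 + 19658)*(-6*(-25 - 20) - 20543) = 45239*(-6*(-45) - 20543) = 45239*(270 - 20543) = 45239*(-20273) = -917130247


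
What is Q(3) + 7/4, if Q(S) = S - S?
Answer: 7/4 ≈ 1.7500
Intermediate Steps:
Q(S) = 0
Q(3) + 7/4 = 0 + 7/4 = 7/4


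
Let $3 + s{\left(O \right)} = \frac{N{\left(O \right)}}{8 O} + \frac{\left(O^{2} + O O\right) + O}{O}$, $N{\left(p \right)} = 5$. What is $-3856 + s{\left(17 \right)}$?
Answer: $- \frac{520059}{136} \approx -3824.0$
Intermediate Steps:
$s{\left(O \right)} = -3 + \frac{5}{8 O} + \frac{O + 2 O^{2}}{O}$ ($s{\left(O \right)} = -3 + \left(\frac{5}{8 O} + \frac{\left(O^{2} + O O\right) + O}{O}\right) = -3 + \left(5 \frac{1}{8 O} + \frac{\left(O^{2} + O^{2}\right) + O}{O}\right) = -3 + \left(\frac{5}{8 O} + \frac{2 O^{2} + O}{O}\right) = -3 + \left(\frac{5}{8 O} + \frac{O + 2 O^{2}}{O}\right) = -3 + \frac{5}{8 O} + \frac{O + 2 O^{2}}{O}$)
$-3856 + s{\left(17 \right)} = -3856 + \left(-2 + 2 \cdot 17 + \frac{5}{8 \cdot 17}\right) = -3856 + \left(-2 + 34 + \frac{5}{8} \cdot \frac{1}{17}\right) = -3856 + \left(-2 + 34 + \frac{5}{136}\right) = -3856 + \frac{4357}{136} = - \frac{520059}{136}$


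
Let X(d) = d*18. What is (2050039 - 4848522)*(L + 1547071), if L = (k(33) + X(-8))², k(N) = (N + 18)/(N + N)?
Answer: -2123240297162695/484 ≈ -4.3869e+12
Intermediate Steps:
X(d) = 18*d
k(N) = (18 + N)/(2*N) (k(N) = (18 + N)/((2*N)) = (18 + N)*(1/(2*N)) = (18 + N)/(2*N))
L = 9928801/484 (L = ((½)*(18 + 33)/33 + 18*(-8))² = ((½)*(1/33)*51 - 144)² = (17/22 - 144)² = (-3151/22)² = 9928801/484 ≈ 20514.)
(2050039 - 4848522)*(L + 1547071) = (2050039 - 4848522)*(9928801/484 + 1547071) = -2798483*758711165/484 = -2123240297162695/484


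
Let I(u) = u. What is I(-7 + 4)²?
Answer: 9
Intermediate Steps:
I(-7 + 4)² = (-7 + 4)² = (-3)² = 9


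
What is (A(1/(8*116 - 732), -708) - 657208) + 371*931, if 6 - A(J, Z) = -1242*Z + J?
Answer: -233462853/196 ≈ -1.1911e+6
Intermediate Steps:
A(J, Z) = 6 - J + 1242*Z (A(J, Z) = 6 - (-1242*Z + J) = 6 - (J - 1242*Z) = 6 + (-J + 1242*Z) = 6 - J + 1242*Z)
(A(1/(8*116 - 732), -708) - 657208) + 371*931 = ((6 - 1/(8*116 - 732) + 1242*(-708)) - 657208) + 371*931 = ((6 - 1/(928 - 732) - 879336) - 657208) + 345401 = ((6 - 1/196 - 879336) - 657208) + 345401 = (-172348681/196 - 657208) + 345401 = -301161449/196 + 345401 = -233462853/196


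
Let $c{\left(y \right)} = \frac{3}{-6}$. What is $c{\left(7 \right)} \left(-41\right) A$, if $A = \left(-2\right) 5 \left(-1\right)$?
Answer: $205$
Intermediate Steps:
$c{\left(y \right)} = - \frac{1}{2}$ ($c{\left(y \right)} = 3 \left(- \frac{1}{6}\right) = - \frac{1}{2}$)
$A = 10$ ($A = \left(-10\right) \left(-1\right) = 10$)
$c{\left(7 \right)} \left(-41\right) A = \left(- \frac{1}{2}\right) \left(-41\right) 10 = \frac{41}{2} \cdot 10 = 205$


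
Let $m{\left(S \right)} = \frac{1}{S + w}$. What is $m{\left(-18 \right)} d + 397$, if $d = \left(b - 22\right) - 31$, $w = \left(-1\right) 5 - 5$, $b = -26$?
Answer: $\frac{11195}{28} \approx 399.82$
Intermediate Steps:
$w = -10$ ($w = -5 - 5 = -10$)
$m{\left(S \right)} = \frac{1}{-10 + S}$ ($m{\left(S \right)} = \frac{1}{S - 10} = \frac{1}{-10 + S}$)
$d = -79$ ($d = \left(-26 - 22\right) - 31 = -48 - 31 = -79$)
$m{\left(-18 \right)} d + 397 = \frac{1}{-10 - 18} \left(-79\right) + 397 = \frac{1}{-28} \left(-79\right) + 397 = \left(- \frac{1}{28}\right) \left(-79\right) + 397 = \frac{79}{28} + 397 = \frac{11195}{28}$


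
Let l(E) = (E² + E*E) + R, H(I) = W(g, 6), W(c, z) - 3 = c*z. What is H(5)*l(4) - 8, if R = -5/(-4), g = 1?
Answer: 1165/4 ≈ 291.25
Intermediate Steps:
R = 5/4 (R = -5*(-¼) = 5/4 ≈ 1.2500)
W(c, z) = 3 + c*z
H(I) = 9 (H(I) = 3 + 1*6 = 3 + 6 = 9)
l(E) = 5/4 + 2*E² (l(E) = (E² + E*E) + 5/4 = (E² + E²) + 5/4 = 2*E² + 5/4 = 5/4 + 2*E²)
H(5)*l(4) - 8 = 9*(5/4 + 2*4²) - 8 = 9*(5/4 + 2*16) - 8 = 9*(5/4 + 32) - 8 = 9*(133/4) - 8 = 1197/4 - 8 = 1165/4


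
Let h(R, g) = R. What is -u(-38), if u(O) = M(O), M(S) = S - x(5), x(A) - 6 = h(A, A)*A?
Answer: 69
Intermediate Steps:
x(A) = 6 + A² (x(A) = 6 + A*A = 6 + A²)
M(S) = -31 + S (M(S) = S - (6 + 5²) = S - (6 + 25) = S - 1*31 = S - 31 = -31 + S)
u(O) = -31 + O
-u(-38) = -(-31 - 38) = -1*(-69) = 69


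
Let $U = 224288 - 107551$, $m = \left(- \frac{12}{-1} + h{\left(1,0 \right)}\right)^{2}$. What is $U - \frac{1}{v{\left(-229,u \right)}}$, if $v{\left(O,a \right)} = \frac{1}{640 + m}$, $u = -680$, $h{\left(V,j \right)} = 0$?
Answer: $115953$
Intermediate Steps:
$m = 144$ ($m = \left(- \frac{12}{-1} + 0\right)^{2} = \left(\left(-12\right) \left(-1\right) + 0\right)^{2} = \left(12 + 0\right)^{2} = 12^{2} = 144$)
$U = 116737$ ($U = 224288 - 107551 = 116737$)
$v{\left(O,a \right)} = \frac{1}{784}$ ($v{\left(O,a \right)} = \frac{1}{640 + 144} = \frac{1}{784}$)
$U - \frac{1}{v{\left(-229,u \right)}} = 116737 - \frac{1}{\frac{1}{784}} = 116737 - 784 = 115953$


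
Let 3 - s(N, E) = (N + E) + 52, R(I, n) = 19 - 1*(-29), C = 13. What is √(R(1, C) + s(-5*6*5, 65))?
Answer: 2*√21 ≈ 9.1651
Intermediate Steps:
R(I, n) = 48 (R(I, n) = 19 + 29 = 48)
s(N, E) = -49 - E - N (s(N, E) = 3 - ((N + E) + 52) = 3 - ((E + N) + 52) = 3 - (52 + E + N) = 3 + (-52 - E - N) = -49 - E - N)
√(R(1, C) + s(-5*6*5, 65)) = √(48 + (-49 - 1*65 - (-5*6)*5)) = √(48 + (-49 - 65 - (-30)*5)) = √(48 + (-49 - 65 - 1*(-150))) = √(48 + (-49 - 65 + 150)) = √(48 + 36) = √84 = 2*√21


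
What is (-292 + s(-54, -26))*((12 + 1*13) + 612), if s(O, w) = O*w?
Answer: 708344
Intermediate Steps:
(-292 + s(-54, -26))*((12 + 1*13) + 612) = (-292 - 54*(-26))*((12 + 1*13) + 612) = (-292 + 1404)*((12 + 13) + 612) = 1112*(25 + 612) = 1112*637 = 708344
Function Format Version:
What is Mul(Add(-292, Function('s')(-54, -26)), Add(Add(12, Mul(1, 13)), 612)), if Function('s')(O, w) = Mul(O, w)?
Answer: 708344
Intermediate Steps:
Mul(Add(-292, Function('s')(-54, -26)), Add(Add(12, Mul(1, 13)), 612)) = Mul(Add(-292, Mul(-54, -26)), Add(Add(12, Mul(1, 13)), 612)) = Mul(Add(-292, 1404), Add(Add(12, 13), 612)) = Mul(1112, Add(25, 612)) = Mul(1112, 637) = 708344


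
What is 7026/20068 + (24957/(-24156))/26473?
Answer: 124791616817/356475570044 ≈ 0.35007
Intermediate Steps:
7026/20068 + (24957/(-24156))/26473 = 7026*(1/20068) + (24957*(-1/24156))*(1/26473) = 3513/10034 - 2773/2684*1/26473 = 3513/10034 - 2773/71053532 = 124791616817/356475570044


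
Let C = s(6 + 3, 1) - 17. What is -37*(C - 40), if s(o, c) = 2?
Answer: 2035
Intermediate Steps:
C = -15 (C = 2 - 17 = -15)
-37*(C - 40) = -37*(-15 - 40) = -37*(-55) = 2035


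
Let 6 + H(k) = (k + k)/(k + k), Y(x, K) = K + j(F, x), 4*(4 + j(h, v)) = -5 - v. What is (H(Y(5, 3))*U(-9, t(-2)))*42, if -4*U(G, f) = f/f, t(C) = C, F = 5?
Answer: 105/2 ≈ 52.500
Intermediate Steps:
j(h, v) = -21/4 - v/4 (j(h, v) = -4 + (-5 - v)/4 = -4 + (-5/4 - v/4) = -21/4 - v/4)
Y(x, K) = -21/4 + K - x/4 (Y(x, K) = K + (-21/4 - x/4) = -21/4 + K - x/4)
H(k) = -5 (H(k) = -6 + (k + k)/(k + k) = -6 + (2*k)/((2*k)) = -6 + (2*k)*(1/(2*k)) = -6 + 1 = -5)
U(G, f) = -1/4 (U(G, f) = -f/(4*f) = -1/4*1 = -1/4)
(H(Y(5, 3))*U(-9, t(-2)))*42 = -5*(-1/4)*42 = (5/4)*42 = 105/2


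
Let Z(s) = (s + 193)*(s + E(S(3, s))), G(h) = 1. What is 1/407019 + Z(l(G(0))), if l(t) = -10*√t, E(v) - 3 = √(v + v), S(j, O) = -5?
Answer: -521391338/407019 + 183*I*√10 ≈ -1281.0 + 578.7*I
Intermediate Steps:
E(v) = 3 + √2*√v (E(v) = 3 + √(v + v) = 3 + √(2*v) = 3 + √2*√v)
Z(s) = (193 + s)*(3 + s + I*√10) (Z(s) = (s + 193)*(s + (3 + √2*√(-5))) = (193 + s)*(s + (3 + √2*(I*√5))) = (193 + s)*(s + (3 + I*√10)) = (193 + s)*(3 + s + I*√10))
1/407019 + Z(l(G(0))) = 1/407019 + (579 + (-10*√1)² + 196*(-10*√1) + 193*I*√10 + I*(-10*√1)*√10) = 1/407019 + (579 + (-10*1)² + 196*(-10*1) + 193*I*√10 + I*(-10*1)*√10) = 1/407019 + (579 + (-10)² + 196*(-10) + 193*I*√10 + I*(-10)*√10) = 1/407019 + (579 + 100 - 1960 + 193*I*√10 - 10*I*√10) = 1/407019 + (-1281 + 183*I*√10) = -521391338/407019 + 183*I*√10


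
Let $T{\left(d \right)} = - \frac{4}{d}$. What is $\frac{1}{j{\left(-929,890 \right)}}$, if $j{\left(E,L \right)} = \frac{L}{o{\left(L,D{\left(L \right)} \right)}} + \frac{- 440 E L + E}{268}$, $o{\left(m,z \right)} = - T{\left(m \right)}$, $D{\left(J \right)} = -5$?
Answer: $\frac{268}{416866171} \approx 6.4289 \cdot 10^{-7}$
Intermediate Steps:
$o{\left(m,z \right)} = \frac{4}{m}$ ($o{\left(m,z \right)} = - \frac{-4}{m} = \frac{4}{m}$)
$j{\left(E,L \right)} = \frac{L^{2}}{4} + \frac{E}{268} - \frac{110 E L}{67}$ ($j{\left(E,L \right)} = \frac{L}{4 \frac{1}{L}} + \frac{- 440 E L + E}{268} = L \frac{L}{4} + \left(- 440 E L + E\right) \frac{1}{268} = \frac{L^{2}}{4} + \left(E - 440 E L\right) \frac{1}{268} = \frac{L^{2}}{4} - \left(- \frac{E}{268} + \frac{110 E L}{67}\right) = \frac{L^{2}}{4} + \frac{E}{268} - \frac{110 E L}{67}$)
$\frac{1}{j{\left(-929,890 \right)}} = \frac{1}{\frac{890^{2}}{4} + \frac{1}{268} \left(-929\right) - \left(- \frac{102190}{67}\right) 890} = \frac{1}{\frac{1}{4} \cdot 792100 - \frac{929}{268} + \frac{90949100}{67}} = \frac{1}{198025 - \frac{929}{268} + \frac{90949100}{67}} = \frac{1}{\frac{416866171}{268}} = \frac{268}{416866171}$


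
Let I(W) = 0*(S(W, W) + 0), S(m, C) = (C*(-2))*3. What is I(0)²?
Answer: 0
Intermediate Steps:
S(m, C) = -6*C (S(m, C) = -2*C*3 = -6*C)
I(W) = 0 (I(W) = 0*(-6*W + 0) = 0*(-6*W) = 0)
I(0)² = 0² = 0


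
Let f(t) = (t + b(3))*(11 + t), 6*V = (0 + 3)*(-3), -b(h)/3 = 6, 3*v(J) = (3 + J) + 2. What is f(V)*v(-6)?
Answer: 247/4 ≈ 61.750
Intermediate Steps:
v(J) = 5/3 + J/3 (v(J) = ((3 + J) + 2)/3 = (5 + J)/3 = 5/3 + J/3)
b(h) = -18 (b(h) = -3*6 = -18)
V = -3/2 (V = ((0 + 3)*(-3))/6 = (3*(-3))/6 = (⅙)*(-9) = -3/2 ≈ -1.5000)
f(t) = (-18 + t)*(11 + t) (f(t) = (t - 18)*(11 + t) = (-18 + t)*(11 + t))
f(V)*v(-6) = (-198 + (-3/2)² - 7*(-3/2))*(5/3 + (⅓)*(-6)) = (-198 + 9/4 + 21/2)*(5/3 - 2) = -741/4*(-⅓) = 247/4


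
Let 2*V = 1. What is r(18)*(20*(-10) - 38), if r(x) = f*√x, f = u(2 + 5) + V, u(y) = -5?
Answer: 3213*√2 ≈ 4543.9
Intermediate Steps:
V = ½ (V = (½)*1 = ½ ≈ 0.50000)
f = -9/2 (f = -5 + ½ = -9/2 ≈ -4.5000)
r(x) = -9*√x/2
r(18)*(20*(-10) - 38) = (-27*√2/2)*(20*(-10) - 38) = (-27*√2/2)*(-200 - 38) = -27*√2/2*(-238) = 3213*√2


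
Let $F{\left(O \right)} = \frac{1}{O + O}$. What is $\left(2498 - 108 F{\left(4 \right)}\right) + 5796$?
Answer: $\frac{16561}{2} \approx 8280.5$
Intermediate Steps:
$F{\left(O \right)} = \frac{1}{2 O}$
$\left(2498 - 108 F{\left(4 \right)}\right) + 5796 = \left(2498 - 108 \frac{1}{2 \cdot 4}\right) + 5796 = \left(2498 - 108 \cdot \frac{1}{2} \cdot \frac{1}{4}\right) + 5796 = \left(2498 - \frac{27}{2}\right) + 5796 = \frac{4969}{2} + 5796 = \frac{16561}{2}$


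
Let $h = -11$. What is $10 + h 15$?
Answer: $-155$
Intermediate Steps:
$10 + h 15 = 10 - 165 = -155$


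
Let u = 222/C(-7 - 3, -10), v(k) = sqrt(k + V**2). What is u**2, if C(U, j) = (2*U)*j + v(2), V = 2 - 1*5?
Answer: 49284/(200 + sqrt(11))**2 ≈ 1.1922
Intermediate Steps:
V = -3 (V = 2 - 5 = -3)
v(k) = sqrt(9 + k) (v(k) = sqrt(k + (-3)**2) = sqrt(k + 9) = sqrt(9 + k))
C(U, j) = sqrt(11) + 2*U*j (C(U, j) = (2*U)*j + sqrt(9 + 2) = 2*U*j + sqrt(11) = sqrt(11) + 2*U*j)
u = 222/(200 + sqrt(11)) (u = 222/(sqrt(11) + 2*(-7 - 3)*(-10)) = 222/(sqrt(11) + 2*(-10)*(-10)) = 222/(sqrt(11) + 200) = 222/(200 + sqrt(11)) ≈ 1.0919)
u**2 = (44400/39989 - 222*sqrt(11)/39989)**2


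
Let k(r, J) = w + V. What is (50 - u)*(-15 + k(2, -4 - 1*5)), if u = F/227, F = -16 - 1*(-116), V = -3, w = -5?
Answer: -258750/227 ≈ -1139.9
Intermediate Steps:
F = 100 (F = -16 + 116 = 100)
k(r, J) = -8 (k(r, J) = -5 - 3 = -8)
u = 100/227 ≈ 0.44053
(50 - u)*(-15 + k(2, -4 - 1*5)) = (50 - 1*100/227)*(-15 - 8) = (50 - 100/227)*(-23) = (11250/227)*(-23) = -258750/227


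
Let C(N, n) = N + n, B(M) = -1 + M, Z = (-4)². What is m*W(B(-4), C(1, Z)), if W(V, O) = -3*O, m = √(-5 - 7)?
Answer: -102*I*√3 ≈ -176.67*I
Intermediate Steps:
m = 2*I*√3 (m = √(-12) = 2*I*√3 ≈ 3.4641*I)
Z = 16
m*W(B(-4), C(1, Z)) = (2*I*√3)*(-3*(1 + 16)) = (2*I*√3)*(-3*17) = (2*I*√3)*(-51) = -102*I*√3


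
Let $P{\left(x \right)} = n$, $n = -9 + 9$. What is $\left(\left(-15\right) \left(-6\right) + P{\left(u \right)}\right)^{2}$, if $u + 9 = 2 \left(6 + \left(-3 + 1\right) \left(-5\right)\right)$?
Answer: $8100$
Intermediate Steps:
$n = 0$
$u = 23$ ($u = -9 + 2 \left(6 + \left(-3 + 1\right) \left(-5\right)\right) = -9 + 2 \left(6 - -10\right) = -9 + 2 \left(6 + 10\right) = -9 + 2 \cdot 16 = -9 + 32 = 23$)
$P{\left(x \right)} = 0$
$\left(\left(-15\right) \left(-6\right) + P{\left(u \right)}\right)^{2} = \left(\left(-15\right) \left(-6\right) + 0\right)^{2} = \left(90 + 0\right)^{2} = 90^{2} = 8100$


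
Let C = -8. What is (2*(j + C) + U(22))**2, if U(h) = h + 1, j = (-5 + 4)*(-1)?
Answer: 81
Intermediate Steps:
j = 1 (j = -1*(-1) = 1)
U(h) = 1 + h
(2*(j + C) + U(22))**2 = (2*(1 - 8) + (1 + 22))**2 = (2*(-7) + 23)**2 = (-14 + 23)**2 = 9**2 = 81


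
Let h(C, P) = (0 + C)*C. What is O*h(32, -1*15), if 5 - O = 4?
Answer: 1024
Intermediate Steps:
O = 1 (O = 5 - 1*4 = 5 - 4 = 1)
h(C, P) = C² (h(C, P) = C*C = C²)
O*h(32, -1*15) = 1*32² = 1*1024 = 1024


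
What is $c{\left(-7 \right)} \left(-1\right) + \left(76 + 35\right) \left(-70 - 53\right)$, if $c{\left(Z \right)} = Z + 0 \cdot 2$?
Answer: $-13646$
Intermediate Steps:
$c{\left(Z \right)} = Z$ ($c{\left(Z \right)} = Z + 0 = Z$)
$c{\left(-7 \right)} \left(-1\right) + \left(76 + 35\right) \left(-70 - 53\right) = \left(-7\right) \left(-1\right) + \left(76 + 35\right) \left(-70 - 53\right) = 7 + 111 \left(-123\right) = 7 - 13653 = -13646$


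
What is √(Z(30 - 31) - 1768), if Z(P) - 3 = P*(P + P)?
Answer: I*√1763 ≈ 41.988*I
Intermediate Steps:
Z(P) = 3 + 2*P² (Z(P) = 3 + P*(P + P) = 3 + P*(2*P) = 3 + 2*P²)
√(Z(30 - 31) - 1768) = √((3 + 2*(30 - 31)²) - 1768) = √((3 + 2*(-1)²) - 1768) = √((3 + 2*1) - 1768) = √((3 + 2) - 1768) = √(5 - 1768) = √(-1763) = I*√1763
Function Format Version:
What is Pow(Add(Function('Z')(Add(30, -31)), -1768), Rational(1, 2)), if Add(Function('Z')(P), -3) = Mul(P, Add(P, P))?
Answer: Mul(I, Pow(1763, Rational(1, 2))) ≈ Mul(41.988, I)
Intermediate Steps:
Function('Z')(P) = Add(3, Mul(2, Pow(P, 2))) (Function('Z')(P) = Add(3, Mul(P, Add(P, P))) = Add(3, Mul(P, Mul(2, P))) = Add(3, Mul(2, Pow(P, 2))))
Pow(Add(Function('Z')(Add(30, -31)), -1768), Rational(1, 2)) = Pow(Add(Add(3, Mul(2, Pow(Add(30, -31), 2))), -1768), Rational(1, 2)) = Pow(Add(Add(3, Mul(2, Pow(-1, 2))), -1768), Rational(1, 2)) = Pow(Add(Add(3, Mul(2, 1)), -1768), Rational(1, 2)) = Pow(Add(Add(3, 2), -1768), Rational(1, 2)) = Pow(Add(5, -1768), Rational(1, 2)) = Pow(-1763, Rational(1, 2)) = Mul(I, Pow(1763, Rational(1, 2)))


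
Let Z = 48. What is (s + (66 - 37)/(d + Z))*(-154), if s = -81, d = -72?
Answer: 151921/12 ≈ 12660.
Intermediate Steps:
(s + (66 - 37)/(d + Z))*(-154) = (-81 + (66 - 37)/(-72 + 48))*(-154) = (-81 + 29/(-24))*(-154) = (-81 + 29*(-1/24))*(-154) = (-81 - 29/24)*(-154) = -1973/24*(-154) = 151921/12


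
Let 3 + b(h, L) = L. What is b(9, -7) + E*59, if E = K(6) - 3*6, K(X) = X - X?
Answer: -1072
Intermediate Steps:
K(X) = 0
b(h, L) = -3 + L
E = -18 (E = 0 - 3*6 = 0 - 18 = -18)
b(9, -7) + E*59 = (-3 - 7) - 18*59 = -10 - 1062 = -1072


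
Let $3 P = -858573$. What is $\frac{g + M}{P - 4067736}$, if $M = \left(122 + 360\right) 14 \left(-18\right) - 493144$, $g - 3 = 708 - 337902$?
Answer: $\frac{951799}{4353927} \approx 0.21861$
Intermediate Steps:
$P = -286191$ ($P = \frac{1}{3} \left(-858573\right) = -286191$)
$g = -337191$ ($g = 3 + \left(708 - 337902\right) = 3 - 337194 = -337191$)
$M = -614608$ ($M = 482 \left(-252\right) - 493144 = -121464 - 493144 = -614608$)
$\frac{g + M}{P - 4067736} = \frac{-337191 - 614608}{-286191 - 4067736} = - \frac{951799}{-4353927} = \left(-951799\right) \left(- \frac{1}{4353927}\right) = \frac{951799}{4353927}$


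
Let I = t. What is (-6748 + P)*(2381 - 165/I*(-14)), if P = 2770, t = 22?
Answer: -9889308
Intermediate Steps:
I = 22
(-6748 + P)*(2381 - 165/I*(-14)) = (-6748 + 2770)*(2381 - 165/22*(-14)) = -3978*(2381 - 165/22*(-14)) = -3978*(2381 - 33*5/22*(-14)) = -3978*(2381 - 15/2*(-14)) = -3978*(2381 + 105) = -3978*2486 = -9889308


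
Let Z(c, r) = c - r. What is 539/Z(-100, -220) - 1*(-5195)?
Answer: 623939/120 ≈ 5199.5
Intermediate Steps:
539/Z(-100, -220) - 1*(-5195) = 539/(-100 - 1*(-220)) - 1*(-5195) = 539/(-100 + 220) + 5195 = 539/120 + 5195 = 623939/120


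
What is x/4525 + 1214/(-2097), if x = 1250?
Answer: -114884/379557 ≈ -0.30268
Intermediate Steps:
x/4525 + 1214/(-2097) = 1250/4525 + 1214/(-2097) = 1250*(1/4525) + 1214*(-1/2097) = 50/181 - 1214/2097 = -114884/379557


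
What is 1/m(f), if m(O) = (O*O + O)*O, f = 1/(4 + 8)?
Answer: 1728/13 ≈ 132.92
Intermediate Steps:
f = 1/12 ≈ 0.083333
m(O) = O*(O + O²) (m(O) = (O² + O)*O = (O + O²)*O = O*(O + O²))
1/m(f) = 1/((1/12)²*(1 + 1/12)) = 1/((1/144)*(13/12)) = 1/(13/1728) = 1728/13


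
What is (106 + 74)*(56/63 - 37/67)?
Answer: 4060/67 ≈ 60.597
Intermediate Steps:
(106 + 74)*(56/63 - 37/67) = 180*(56*(1/63) - 37*1/67) = 180*(8/9 - 37/67) = 180*(203/603) = 4060/67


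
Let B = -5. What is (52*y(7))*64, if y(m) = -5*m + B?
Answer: -133120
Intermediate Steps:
y(m) = -5 - 5*m (y(m) = -5*m - 5 = -5 - 5*m)
(52*y(7))*64 = (52*(-5 - 5*7))*64 = (52*(-5 - 35))*64 = (52*(-40))*64 = -2080*64 = -133120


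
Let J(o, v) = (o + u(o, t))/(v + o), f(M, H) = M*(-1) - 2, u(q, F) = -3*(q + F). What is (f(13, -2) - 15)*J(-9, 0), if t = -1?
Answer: 70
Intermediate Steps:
u(q, F) = -3*F - 3*q (u(q, F) = -3*(F + q) = -3*F - 3*q)
f(M, H) = -2 - M (f(M, H) = -M - 2 = -2 - M)
J(o, v) = (3 - 2*o)/(o + v) (J(o, v) = (o + (-3*(-1) - 3*o))/(v + o) = (o + (3 - 3*o))/(o + v) = (3 - 2*o)/(o + v))
(f(13, -2) - 15)*J(-9, 0) = ((-2 - 1*13) - 15)*((3 - 2*(-9))/(-9 + 0)) = ((-2 - 13) - 15)*((3 + 18)/(-9)) = (-15 - 15)*(-⅑*21) = -30*(-7/3) = 70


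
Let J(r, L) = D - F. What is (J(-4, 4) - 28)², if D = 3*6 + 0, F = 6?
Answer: 256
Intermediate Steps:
D = 18 (D = 18 + 0 = 18)
J(r, L) = 12 (J(r, L) = 18 - 1*6 = 18 - 6 = 12)
(J(-4, 4) - 28)² = (12 - 28)² = (-16)² = 256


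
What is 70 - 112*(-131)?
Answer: 14742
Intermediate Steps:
70 - 112*(-131) = 70 + 14672 = 14742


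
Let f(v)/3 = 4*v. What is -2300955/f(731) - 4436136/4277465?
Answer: -3293722754689/12507307660 ≈ -263.34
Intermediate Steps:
f(v) = 12*v (f(v) = 3*(4*v) = 12*v)
-2300955/f(731) - 4436136/4277465 = -2300955/(12*731) - 4436136/4277465 = -2300955/8772 - 4436136*1/4277465 = -2300955*1/8772 - 4436136/4277465 = -766985/2924 - 4436136/4277465 = -3293722754689/12507307660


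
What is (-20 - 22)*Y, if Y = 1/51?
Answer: -14/17 ≈ -0.82353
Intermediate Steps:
Y = 1/51 ≈ 0.019608
(-20 - 22)*Y = (-20 - 22)*(1/51) = -42*1/51 = -14/17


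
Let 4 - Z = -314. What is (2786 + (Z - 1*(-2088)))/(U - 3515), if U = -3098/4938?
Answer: -3204762/2170021 ≈ -1.4768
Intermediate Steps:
Z = 318 (Z = 4 - 1*(-314) = 4 + 314 = 318)
U = -1549/2469 (U = -3098*1/4938 = -1549/2469 ≈ -0.62738)
(2786 + (Z - 1*(-2088)))/(U - 3515) = (2786 + (318 - 1*(-2088)))/(-1549/2469 - 3515) = (2786 + (318 + 2088))/(-8680084/2469) = (2786 + 2406)*(-2469/8680084) = 5192*(-2469/8680084) = -3204762/2170021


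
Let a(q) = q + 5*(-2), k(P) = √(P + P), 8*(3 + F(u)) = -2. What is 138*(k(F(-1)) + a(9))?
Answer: -138 + 69*I*√26 ≈ -138.0 + 351.83*I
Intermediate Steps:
F(u) = -13/4 (F(u) = -3 + (⅛)*(-2) = -3 - ¼ = -13/4)
k(P) = √2*√P (k(P) = √(2*P) = √2*√P)
a(q) = -10 + q (a(q) = q - 10 = -10 + q)
138*(k(F(-1)) + a(9)) = 138*(√2*√(-13/4) + (-10 + 9)) = 138*(√2*(I*√13/2) - 1) = 138*(I*√26/2 - 1) = 138*(-1 + I*√26/2) = -138 + 69*I*√26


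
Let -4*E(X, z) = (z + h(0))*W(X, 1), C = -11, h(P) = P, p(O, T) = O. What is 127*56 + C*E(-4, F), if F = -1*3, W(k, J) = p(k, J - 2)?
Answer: 7145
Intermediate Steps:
W(k, J) = k
F = -3
E(X, z) = -X*z/4 (E(X, z) = -(z + 0)*X/4 = -z*X/4 = -X*z/4)
127*56 + C*E(-4, F) = 127*56 - (-11)*(-4)*(-3)/4 = 7112 - 11*(-3) = 7112 + 33 = 7145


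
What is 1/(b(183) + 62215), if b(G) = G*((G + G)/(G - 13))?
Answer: 85/5321764 ≈ 1.5972e-5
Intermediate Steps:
b(G) = 2*G**2/(-13 + G) (b(G) = G*((2*G)/(-13 + G)) = G*(2*G/(-13 + G)) = 2*G**2/(-13 + G))
1/(b(183) + 62215) = 1/(2*183**2/(-13 + 183) + 62215) = 1/(2*33489/170 + 62215) = 1/(2*33489*(1/170) + 62215) = 1/(33489/85 + 62215) = 1/(5321764/85) = 85/5321764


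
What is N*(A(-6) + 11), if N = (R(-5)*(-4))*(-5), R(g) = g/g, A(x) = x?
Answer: 100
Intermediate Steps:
R(g) = 1
N = 20 (N = (1*(-4))*(-5) = -4*(-5) = 20)
N*(A(-6) + 11) = 20*(-6 + 11) = 20*5 = 100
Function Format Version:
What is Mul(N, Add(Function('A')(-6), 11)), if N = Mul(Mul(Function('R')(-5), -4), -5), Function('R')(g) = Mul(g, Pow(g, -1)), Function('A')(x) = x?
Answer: 100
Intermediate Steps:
Function('R')(g) = 1
N = 20 (N = Mul(Mul(1, -4), -5) = Mul(-4, -5) = 20)
Mul(N, Add(Function('A')(-6), 11)) = Mul(20, Add(-6, 11)) = Mul(20, 5) = 100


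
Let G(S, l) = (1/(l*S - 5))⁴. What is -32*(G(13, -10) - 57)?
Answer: 605842739968/332150625 ≈ 1824.0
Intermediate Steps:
G(S, l) = (-5 + S*l)⁻⁴ (G(S, l) = (1/(S*l - 5))⁴ = (1/(-5 + S*l))⁴ = (-5 + S*l)⁻⁴)
-32*(G(13, -10) - 57) = -32*((-5 + 13*(-10))⁻⁴ - 57) = -32*((-5 - 130)⁻⁴ - 57) = -32*((-135)⁻⁴ - 57) = -32*(1/332150625 - 57) = -32*(-18932585624/332150625) = 605842739968/332150625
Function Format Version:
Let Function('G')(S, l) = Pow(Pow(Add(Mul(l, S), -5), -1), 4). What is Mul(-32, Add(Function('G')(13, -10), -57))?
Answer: Rational(605842739968, 332150625) ≈ 1824.0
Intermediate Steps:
Function('G')(S, l) = Pow(Add(-5, Mul(S, l)), -4) (Function('G')(S, l) = Pow(Pow(Add(Mul(S, l), -5), -1), 4) = Pow(Pow(Add(-5, Mul(S, l)), -1), 4) = Pow(Add(-5, Mul(S, l)), -4))
Mul(-32, Add(Function('G')(13, -10), -57)) = Mul(-32, Add(Pow(Add(-5, Mul(13, -10)), -4), -57)) = Mul(-32, Add(Pow(Add(-5, -130), -4), -57)) = Mul(-32, Add(Pow(-135, -4), -57)) = Mul(-32, Add(Rational(1, 332150625), -57)) = Mul(-32, Rational(-18932585624, 332150625)) = Rational(605842739968, 332150625)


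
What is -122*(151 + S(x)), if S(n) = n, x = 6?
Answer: -19154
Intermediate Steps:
-122*(151 + S(x)) = -122*(151 + 6) = -122*157 = -19154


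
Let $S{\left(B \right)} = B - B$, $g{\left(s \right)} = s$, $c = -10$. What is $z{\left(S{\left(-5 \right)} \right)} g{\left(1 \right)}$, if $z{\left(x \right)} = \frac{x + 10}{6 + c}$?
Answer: $- \frac{5}{2} \approx -2.5$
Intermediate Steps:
$S{\left(B \right)} = 0$
$z{\left(x \right)} = - \frac{5}{2} - \frac{x}{4}$ ($z{\left(x \right)} = \frac{x + 10}{6 - 10} = \frac{10 + x}{-4} = \left(10 + x\right) \left(- \frac{1}{4}\right) = - \frac{5}{2} - \frac{x}{4}$)
$z{\left(S{\left(-5 \right)} \right)} g{\left(1 \right)} = \left(- \frac{5}{2} - 0\right) 1 = \left(- \frac{5}{2} + 0\right) 1 = \left(- \frac{5}{2}\right) 1 = - \frac{5}{2}$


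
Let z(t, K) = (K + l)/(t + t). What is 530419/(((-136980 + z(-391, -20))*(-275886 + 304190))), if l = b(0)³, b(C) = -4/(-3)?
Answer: -329390199/2407667476064 ≈ -0.00013681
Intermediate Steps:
b(C) = 4/3 (b(C) = -4*(-⅓) = 4/3)
l = 64/27 (l = (4/3)³ = 64/27 ≈ 2.3704)
z(t, K) = (64/27 + K)/(2*t) (z(t, K) = (K + 64/27)/(t + t) = (64/27 + K)/((2*t)) = (64/27 + K)*(1/(2*t)) = (64/27 + K)/(2*t))
530419/(((-136980 + z(-391, -20))*(-275886 + 304190))) = 530419/(((-136980 + (1/54)*(64 + 27*(-20))/(-391))*(-275886 + 304190))) = 530419/(((-136980 + (1/54)*(-1/391)*(64 - 540))*28304)) = 530419/(((-136980 + (1/54)*(-1/391)*(-476))*28304)) = 530419/(((-136980 + 14/621)*28304)) = 530419/((-85064566/621*28304)) = 530419/(-2407667476064/621) = 530419*(-621/2407667476064) = -329390199/2407667476064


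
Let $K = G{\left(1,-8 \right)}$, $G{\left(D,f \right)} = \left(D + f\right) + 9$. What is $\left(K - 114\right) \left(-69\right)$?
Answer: $7728$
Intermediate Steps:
$G{\left(D,f \right)} = 9 + D + f$
$K = 2$ ($K = 9 + 1 - 8 = 2$)
$\left(K - 114\right) \left(-69\right) = \left(2 - 114\right) \left(-69\right) = \left(-112\right) \left(-69\right) = 7728$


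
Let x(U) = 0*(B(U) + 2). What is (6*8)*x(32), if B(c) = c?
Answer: 0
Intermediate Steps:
x(U) = 0 (x(U) = 0*(U + 2) = 0*(2 + U) = 0)
(6*8)*x(32) = (6*8)*0 = 48*0 = 0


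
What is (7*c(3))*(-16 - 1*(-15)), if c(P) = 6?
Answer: -42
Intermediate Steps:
(7*c(3))*(-16 - 1*(-15)) = (7*6)*(-16 - 1*(-15)) = 42*(-16 + 15) = 42*(-1) = -42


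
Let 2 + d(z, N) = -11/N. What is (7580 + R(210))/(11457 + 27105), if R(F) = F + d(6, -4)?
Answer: 31163/154248 ≈ 0.20203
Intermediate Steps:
d(z, N) = -2 - 11/N
R(F) = ¾ + F (R(F) = F + (-2 - 11/(-4)) = F + (-2 - 11*(-¼)) = F + (-2 + 11/4) = F + ¾ = ¾ + F)
(7580 + R(210))/(11457 + 27105) = (7580 + (¾ + 210))/(11457 + 27105) = (7580 + 843/4)/38562 = (31163/4)*(1/38562) = 31163/154248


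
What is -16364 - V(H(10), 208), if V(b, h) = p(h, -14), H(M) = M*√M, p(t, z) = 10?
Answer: -16374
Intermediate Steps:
H(M) = M^(3/2)
V(b, h) = 10
-16364 - V(H(10), 208) = -16364 - 1*10 = -16364 - 10 = -16374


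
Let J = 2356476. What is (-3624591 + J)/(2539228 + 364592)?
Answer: -84541/193588 ≈ -0.43671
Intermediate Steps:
(-3624591 + J)/(2539228 + 364592) = (-3624591 + 2356476)/(2539228 + 364592) = -1268115/2903820 = -1268115*1/2903820 = -84541/193588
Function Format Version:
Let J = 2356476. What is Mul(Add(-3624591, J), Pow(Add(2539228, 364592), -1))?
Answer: Rational(-84541, 193588) ≈ -0.43671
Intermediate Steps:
Mul(Add(-3624591, J), Pow(Add(2539228, 364592), -1)) = Mul(Add(-3624591, 2356476), Pow(Add(2539228, 364592), -1)) = Mul(-1268115, Pow(2903820, -1)) = Mul(-1268115, Rational(1, 2903820)) = Rational(-84541, 193588)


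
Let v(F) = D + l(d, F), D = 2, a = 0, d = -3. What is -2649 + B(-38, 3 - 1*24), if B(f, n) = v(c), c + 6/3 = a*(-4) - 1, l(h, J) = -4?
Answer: -2651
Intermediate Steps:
c = -3 (c = -2 + (0*(-4) - 1) = -2 + (0 - 1) = -2 - 1 = -3)
v(F) = -2 (v(F) = 2 - 4 = -2)
B(f, n) = -2
-2649 + B(-38, 3 - 1*24) = -2649 - 2 = -2651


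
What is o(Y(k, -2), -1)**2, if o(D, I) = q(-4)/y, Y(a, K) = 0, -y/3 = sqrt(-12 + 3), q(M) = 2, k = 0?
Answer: -4/81 ≈ -0.049383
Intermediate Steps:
y = -9*I (y = -3*sqrt(-12 + 3) = -9*I ≈ -9.0*I)
o(D, I) = 2*I/9 (o(D, I) = 2/((-9*I)) = 2*(I/9) = 2*I/9)
o(Y(k, -2), -1)**2 = (2*I/9)**2 = -4/81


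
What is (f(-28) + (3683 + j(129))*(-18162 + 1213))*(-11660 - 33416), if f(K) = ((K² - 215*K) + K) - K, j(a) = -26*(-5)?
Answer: 2912799084708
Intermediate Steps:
j(a) = 130
f(K) = K² - 215*K (f(K) = (K² - 214*K) - K = K² - 215*K)
(f(-28) + (3683 + j(129))*(-18162 + 1213))*(-11660 - 33416) = (-28*(-215 - 28) + (3683 + 130)*(-18162 + 1213))*(-11660 - 33416) = (-28*(-243) + 3813*(-16949))*(-45076) = (6804 - 64626537)*(-45076) = -64619733*(-45076) = 2912799084708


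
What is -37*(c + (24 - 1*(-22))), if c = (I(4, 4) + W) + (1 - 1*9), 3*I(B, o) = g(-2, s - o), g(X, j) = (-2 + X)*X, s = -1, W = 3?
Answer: -4847/3 ≈ -1615.7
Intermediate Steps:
g(X, j) = X*(-2 + X)
I(B, o) = 8/3 (I(B, o) = (-2*(-2 - 2))/3 = (-2*(-4))/3 = (⅓)*8 = 8/3)
c = -7/3 (c = (8/3 + 3) + (1 - 1*9) = 17/3 + (1 - 9) = 17/3 - 8 = -7/3 ≈ -2.3333)
-37*(c + (24 - 1*(-22))) = -37*(-7/3 + (24 - 1*(-22))) = -37*(-7/3 + (24 + 22)) = -37*(-7/3 + 46) = -37*131/3 = -4847/3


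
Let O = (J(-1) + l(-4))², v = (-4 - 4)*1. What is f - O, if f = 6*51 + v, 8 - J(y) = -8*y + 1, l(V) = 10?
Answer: 217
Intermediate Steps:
J(y) = 7 + 8*y (J(y) = 8 - (-8*y + 1) = 8 - (1 - 8*y) = 8 + (-1 + 8*y) = 7 + 8*y)
v = -8 (v = -8*1 = -8)
O = 81 (O = ((7 + 8*(-1)) + 10)² = ((7 - 8) + 10)² = (-1 + 10)² = 9² = 81)
f = 298 (f = 6*51 - 8 = 306 - 8 = 298)
f - O = 298 - 1*81 = 298 - 81 = 217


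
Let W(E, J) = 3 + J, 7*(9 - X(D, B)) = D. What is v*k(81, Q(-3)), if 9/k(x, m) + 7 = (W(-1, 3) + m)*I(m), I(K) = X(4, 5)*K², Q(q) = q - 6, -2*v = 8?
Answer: 126/7193 ≈ 0.017517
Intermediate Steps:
v = -4 (v = -½*8 = -4)
X(D, B) = 9 - D/7
Q(q) = -6 + q
I(K) = 59*K²/7 (I(K) = (9 - ⅐*4)*K² = (9 - 4/7)*K² = 59*K²/7)
k(x, m) = 9/(-7 + 59*m²*(6 + m)/7) (k(x, m) = 9/(-7 + ((3 + 3) + m)*(59*m²/7)) = 9/(-7 + (6 + m)*(59*m²/7)) = 9/(-7 + 59*m²*(6 + m)/7))
v*k(81, Q(-3)) = -252/(-49 + 59*(-6 - 3)³ + 354*(-6 - 3)²) = -252/(-49 + 59*(-9)³ + 354*(-9)²) = -252/(-49 + 59*(-729) + 354*81) = -252/(-49 - 43011 + 28674) = -252/(-14386) = -252*(-1)/14386 = -4*(-63/14386) = 126/7193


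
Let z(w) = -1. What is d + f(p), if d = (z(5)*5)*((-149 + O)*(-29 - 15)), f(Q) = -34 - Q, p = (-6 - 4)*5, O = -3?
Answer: -33424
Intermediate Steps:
p = -50 (p = -10*5 = -50)
d = -33440 (d = (-1*5)*((-149 - 3)*(-29 - 15)) = -(-760)*(-44) = -5*6688 = -33440)
d + f(p) = -33440 + (-34 - 1*(-50)) = -33440 + (-34 + 50) = -33440 + 16 = -33424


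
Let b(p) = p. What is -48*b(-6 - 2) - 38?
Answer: 346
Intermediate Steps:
-48*b(-6 - 2) - 38 = -48*(-6 - 2) - 38 = -48*(-8) - 38 = 384 - 38 = 346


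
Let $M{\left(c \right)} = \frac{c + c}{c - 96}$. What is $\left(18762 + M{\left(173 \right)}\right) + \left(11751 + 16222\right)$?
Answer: $\frac{3598941}{77} \approx 46740.0$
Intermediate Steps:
$M{\left(c \right)} = \frac{2 c}{-96 + c}$
$\left(18762 + M{\left(173 \right)}\right) + \left(11751 + 16222\right) = \left(18762 + 2 \cdot 173 \frac{1}{-96 + 173}\right) + \left(11751 + 16222\right) = \left(18762 + 2 \cdot 173 \cdot \frac{1}{77}\right) + 27973 = \left(18762 + \frac{346}{77}\right) + 27973 = \frac{1445020}{77} + 27973 = \frac{3598941}{77}$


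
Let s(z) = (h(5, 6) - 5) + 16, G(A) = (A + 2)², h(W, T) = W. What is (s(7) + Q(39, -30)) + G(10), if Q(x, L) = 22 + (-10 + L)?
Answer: 142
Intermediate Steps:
Q(x, L) = 12 + L
G(A) = (2 + A)²
s(z) = 16 (s(z) = (5 - 5) + 16 = 0 + 16 = 16)
(s(7) + Q(39, -30)) + G(10) = (16 + (12 - 30)) + (2 + 10)² = (16 - 18) + 12² = -2 + 144 = 142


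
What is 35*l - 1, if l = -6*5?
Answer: -1051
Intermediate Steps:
l = -30
35*l - 1 = 35*(-30) - 1 = -1050 - 1 = -1051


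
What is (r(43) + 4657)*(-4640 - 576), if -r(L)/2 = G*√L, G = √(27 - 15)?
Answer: -24290912 + 20864*√129 ≈ -2.4054e+7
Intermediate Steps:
G = 2*√3 (G = √12 = 2*√3 ≈ 3.4641)
r(L) = -4*√3*√L (r(L) = -2*2*√3*√L = -4*√3*√L)
(r(43) + 4657)*(-4640 - 576) = (-4*√3*√43 + 4657)*(-4640 - 576) = (-4*√129 + 4657)*(-5216) = (4657 - 4*√129)*(-5216) = -24290912 + 20864*√129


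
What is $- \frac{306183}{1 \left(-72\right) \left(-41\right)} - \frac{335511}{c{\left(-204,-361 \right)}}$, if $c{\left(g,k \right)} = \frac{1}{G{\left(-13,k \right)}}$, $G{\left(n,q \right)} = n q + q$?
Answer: $- \frac{1430178815629}{984} \approx -1.4534 \cdot 10^{9}$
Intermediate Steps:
$G{\left(n,q \right)} = q + n q$
$c{\left(g,k \right)} = - \frac{1}{12 k}$ ($c{\left(g,k \right)} = \frac{1}{k \left(1 - 13\right)} = \frac{1}{k \left(-12\right)} = \frac{1}{\left(-12\right) k} = - \frac{1}{12 k}$)
$- \frac{306183}{1 \left(-72\right) \left(-41\right)} - \frac{335511}{c{\left(-204,-361 \right)}} = - \frac{306183}{1 \left(-72\right) \left(-41\right)} - \frac{335511}{\left(- \frac{1}{12}\right) \frac{1}{-361}} = - \frac{306183}{\left(-72\right) \left(-41\right)} - \frac{335511}{\left(- \frac{1}{12}\right) \left(- \frac{1}{361}\right)} = - \frac{306183}{2952} - 335511 \frac{1}{\frac{1}{4332}} = \left(-306183\right) \frac{1}{2952} - 1453433652 = - \frac{102061}{984} - 1453433652 = - \frac{1430178815629}{984}$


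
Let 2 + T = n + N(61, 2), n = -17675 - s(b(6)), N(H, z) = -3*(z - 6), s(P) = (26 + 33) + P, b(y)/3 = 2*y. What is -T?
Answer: 17760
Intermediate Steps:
b(y) = 6*y (b(y) = 3*(2*y) = 6*y)
s(P) = 59 + P
N(H, z) = 18 - 3*z (N(H, z) = -3*(-6 + z) = 18 - 3*z)
n = -17770 (n = -17675 - (59 + 6*6) = -17675 - (59 + 36) = -17675 - 1*95 = -17675 - 95 = -17770)
T = -17760 (T = -2 + (-17770 + (18 - 3*2)) = -2 + (-17770 + (18 - 6)) = -2 + (-17770 + 12) = -2 - 17758 = -17760)
-T = -1*(-17760) = 17760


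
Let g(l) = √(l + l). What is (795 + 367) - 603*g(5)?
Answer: 1162 - 603*√10 ≈ -744.85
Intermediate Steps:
g(l) = √2*√l (g(l) = √(2*l) = √2*√l)
(795 + 367) - 603*g(5) = (795 + 367) - 603*√2*√5 = 1162 - 603*√10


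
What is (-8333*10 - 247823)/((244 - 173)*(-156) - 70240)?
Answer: 331153/81316 ≈ 4.0724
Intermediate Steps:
(-8333*10 - 247823)/((244 - 173)*(-156) - 70240) = (-83330 - 247823)/(71*(-156) - 70240) = -331153/(-11076 - 70240) = -331153/(-81316) = -331153*(-1/81316) = 331153/81316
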